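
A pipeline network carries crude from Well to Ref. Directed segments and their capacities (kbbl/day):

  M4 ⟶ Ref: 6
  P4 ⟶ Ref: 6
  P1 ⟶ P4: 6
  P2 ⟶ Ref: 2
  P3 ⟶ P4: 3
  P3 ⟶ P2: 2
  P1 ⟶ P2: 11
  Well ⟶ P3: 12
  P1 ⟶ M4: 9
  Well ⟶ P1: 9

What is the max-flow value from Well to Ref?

Augment Well→P1→P2→Ref: bottleneck 2, flow now 2.
Augment Well→P1→P4→Ref: bottleneck 6, flow now 8.
Augment Well→P1→M4→Ref: bottleneck 1, flow now 9.
Augment Well→P3→P2→P1→M4→Ref: bottleneck 2, flow now 11. (uses reverse residual edge)
Augment Well→P3→P4→P1→M4→Ref: bottleneck 3, flow now 14. (uses reverse residual edge)
No augmenting path remains; maximum flow = 14.
In the residual graph, reachable from Well: {Well, P3}.
Min-cut edges: Well→P1 (9), P3→P2 (2), P3→P4 (3); capacity 9 + 2 + 3 = 14.
This cut is saturated, so no flow can exceed 14.

14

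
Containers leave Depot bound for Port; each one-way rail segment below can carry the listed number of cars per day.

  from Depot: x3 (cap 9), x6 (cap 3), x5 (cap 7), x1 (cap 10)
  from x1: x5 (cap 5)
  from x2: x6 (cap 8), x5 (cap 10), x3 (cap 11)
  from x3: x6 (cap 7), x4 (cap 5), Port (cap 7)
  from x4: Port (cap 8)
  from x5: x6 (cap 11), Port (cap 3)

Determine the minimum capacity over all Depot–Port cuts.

12

Augment Depot→x3→Port: bottleneck 7, flow now 7.
Augment Depot→x5→Port: bottleneck 3, flow now 10.
Augment Depot→x3→x4→Port: bottleneck 2, flow now 12.
No augmenting path remains; maximum flow = 12.
By max-flow min-cut, the minimum cut capacity equals the max flow.
In the residual graph, reachable from Depot: {Depot, x1, x5, x6}.
Min-cut edges: Depot→x3 (9), x5→Port (3); capacity 9 + 3 = 12.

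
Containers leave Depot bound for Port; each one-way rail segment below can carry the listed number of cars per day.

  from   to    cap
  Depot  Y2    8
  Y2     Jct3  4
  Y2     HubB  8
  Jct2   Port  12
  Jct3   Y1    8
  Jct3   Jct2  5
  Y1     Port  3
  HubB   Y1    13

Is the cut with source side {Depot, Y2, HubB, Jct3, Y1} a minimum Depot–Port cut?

Given cut capacity: 5 + 3 = 8.
Augment Depot→Y2→HubB→Y1→Port: bottleneck 3, flow now 3.
Augment Depot→Y2→Jct3→Jct2→Port: bottleneck 4, flow now 7.
No augmenting path remains; maximum flow = 7.
In the residual graph, reachable from Depot: {Depot, Y2, HubB, Y1}.
Min-cut edges: Y2→Jct3 (4), Y1→Port (3); capacity 4 + 3 = 7.
Cut capacity 8 exceeds the max flow 7, so it is not minimum.

No — its capacity is 8, but the minimum cut has capacity 7.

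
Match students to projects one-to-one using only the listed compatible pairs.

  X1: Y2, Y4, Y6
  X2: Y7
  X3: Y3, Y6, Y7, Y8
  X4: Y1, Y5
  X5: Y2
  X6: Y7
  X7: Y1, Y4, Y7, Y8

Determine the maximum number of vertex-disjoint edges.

6

Unit-capacity flow: source→left, listed edges, right→sink; max matching = max flow.
Augmenting path X1→Y2 (+1); matched 1.
Augmenting path X2→Y7 (+1); matched 2.
Augmenting path X3→Y3 (+1); matched 3.
Augmenting path X4→Y1 (+1); matched 4.
Augmenting path X7→Y4 (+1); matched 5.
Augmenting path X5→Y2→X1→Y6 (+1); matched 6.
No augmenting path remains; maximum matching = 6.
König certificate: {X1, X3, X4, X5, X7, Y7} is a vertex cover of size 6 (every listed pair touches it), so no matching can be larger.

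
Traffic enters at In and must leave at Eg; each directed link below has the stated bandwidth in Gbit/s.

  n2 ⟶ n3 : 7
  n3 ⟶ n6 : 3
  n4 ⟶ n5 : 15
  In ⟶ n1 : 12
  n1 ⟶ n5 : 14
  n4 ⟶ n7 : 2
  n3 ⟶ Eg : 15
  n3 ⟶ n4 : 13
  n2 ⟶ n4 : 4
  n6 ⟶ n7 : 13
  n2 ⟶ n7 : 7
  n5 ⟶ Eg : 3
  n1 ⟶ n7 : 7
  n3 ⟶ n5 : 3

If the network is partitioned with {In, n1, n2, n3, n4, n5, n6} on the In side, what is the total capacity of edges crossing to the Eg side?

Edges leaving {In, n1, n2, n3, n4, n5, n6}: n1→n7 (7), n2→n7 (7), n3→Eg (15), n4→n7 (2), n5→Eg (3), n6→n7 (13).
Cut capacity = 7 + 7 + 15 + 2 + 3 + 13 = 47.

47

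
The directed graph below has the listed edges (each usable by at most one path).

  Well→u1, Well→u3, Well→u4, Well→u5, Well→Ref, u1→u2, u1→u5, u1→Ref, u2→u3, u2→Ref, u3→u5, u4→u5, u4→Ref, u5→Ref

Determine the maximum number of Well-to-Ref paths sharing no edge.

Assign every edge capacity 1; by Menger, the answer equals the max flow.
Path Well→Ref (+1); total 1.
Path Well→u1→Ref (+1); total 2.
Path Well→u4→Ref (+1); total 3.
Path Well→u5→Ref (+1); total 4.
No residual Well→Ref path; max flow = 4.
Certifying cut of size 4: {Well→Ref, Well→u1, Well→u4, u5→Ref}.

4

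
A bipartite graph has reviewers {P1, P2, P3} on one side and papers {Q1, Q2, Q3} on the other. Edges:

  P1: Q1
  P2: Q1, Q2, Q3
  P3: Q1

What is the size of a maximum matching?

2

Unit-capacity flow: source→left, listed edges, right→sink; max matching = max flow.
Augmenting path P1→Q1 (+1); matched 1.
Augmenting path P2→Q2 (+1); matched 2.
No augmenting path remains; maximum matching = 2.
König certificate: {P2, Q1} is a vertex cover of size 2 (every listed pair touches it), so no matching can be larger.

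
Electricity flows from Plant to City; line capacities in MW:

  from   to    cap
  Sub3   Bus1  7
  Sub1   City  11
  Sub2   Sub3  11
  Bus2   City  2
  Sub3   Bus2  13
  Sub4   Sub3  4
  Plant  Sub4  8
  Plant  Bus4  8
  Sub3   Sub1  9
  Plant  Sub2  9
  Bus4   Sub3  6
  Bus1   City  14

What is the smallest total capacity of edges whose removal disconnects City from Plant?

18

Augment Plant→Bus4→Sub3→Bus2→City: bottleneck 2, flow now 2.
Augment Plant→Bus4→Sub3→Sub1→City: bottleneck 4, flow now 6.
Augment Plant→Sub2→Sub3→Sub1→City: bottleneck 5, flow now 11.
Augment Plant→Sub2→Sub3→Bus1→City: bottleneck 4, flow now 15.
Augment Plant→Sub4→Sub3→Bus1→City: bottleneck 3, flow now 18.
No augmenting path remains; maximum flow = 18.
By max-flow min-cut, the minimum cut capacity equals the max flow.
In the residual graph, reachable from Plant: {Plant, Bus4, Sub2, Sub4, Sub3, Bus2}.
Min-cut edges: Sub3→Sub1 (9), Sub3→Bus1 (7), Bus2→City (2); capacity 9 + 7 + 2 = 18.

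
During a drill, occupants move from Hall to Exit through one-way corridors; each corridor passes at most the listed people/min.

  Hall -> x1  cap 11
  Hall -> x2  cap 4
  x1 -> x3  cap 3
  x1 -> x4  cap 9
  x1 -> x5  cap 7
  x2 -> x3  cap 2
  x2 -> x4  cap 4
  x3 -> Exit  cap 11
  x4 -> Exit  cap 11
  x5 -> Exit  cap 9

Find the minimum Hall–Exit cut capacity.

15

Augment Hall→x1→x3→Exit: bottleneck 3, flow now 3.
Augment Hall→x1→x4→Exit: bottleneck 8, flow now 11.
Augment Hall→x2→x3→Exit: bottleneck 2, flow now 13.
Augment Hall→x2→x4→Exit: bottleneck 2, flow now 15.
No augmenting path remains; maximum flow = 15.
By max-flow min-cut, the minimum cut capacity equals the max flow.
In the residual graph, reachable from Hall: {Hall}.
Min-cut edges: Hall→x1 (11), Hall→x2 (4); capacity 11 + 4 = 15.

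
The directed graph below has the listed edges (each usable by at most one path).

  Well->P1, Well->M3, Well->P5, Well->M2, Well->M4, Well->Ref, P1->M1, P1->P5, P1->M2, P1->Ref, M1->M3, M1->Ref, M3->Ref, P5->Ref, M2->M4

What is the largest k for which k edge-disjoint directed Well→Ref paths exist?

Assign every edge capacity 1; by Menger, the answer equals the max flow.
Path Well→Ref (+1); total 1.
Path Well→P1→Ref (+1); total 2.
Path Well→M3→Ref (+1); total 3.
Path Well→P5→Ref (+1); total 4.
No residual Well→Ref path; max flow = 4.
Certifying cut of size 4: {Well→M3, Well→P1, Well→P5, Well→Ref}.

4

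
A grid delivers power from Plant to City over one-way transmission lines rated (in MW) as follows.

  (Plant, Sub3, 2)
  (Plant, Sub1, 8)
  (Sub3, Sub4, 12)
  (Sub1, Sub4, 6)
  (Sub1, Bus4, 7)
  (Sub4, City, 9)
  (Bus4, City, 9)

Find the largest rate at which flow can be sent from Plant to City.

Augment Plant→Sub3→Sub4→City: bottleneck 2, flow now 2.
Augment Plant→Sub1→Sub4→City: bottleneck 6, flow now 8.
Augment Plant→Sub1→Bus4→City: bottleneck 2, flow now 10.
No augmenting path remains; maximum flow = 10.
In the residual graph, reachable from Plant: {Plant}.
Min-cut edges: Plant→Sub3 (2), Plant→Sub1 (8); capacity 2 + 8 = 10.
This cut is saturated, so no flow can exceed 10.

10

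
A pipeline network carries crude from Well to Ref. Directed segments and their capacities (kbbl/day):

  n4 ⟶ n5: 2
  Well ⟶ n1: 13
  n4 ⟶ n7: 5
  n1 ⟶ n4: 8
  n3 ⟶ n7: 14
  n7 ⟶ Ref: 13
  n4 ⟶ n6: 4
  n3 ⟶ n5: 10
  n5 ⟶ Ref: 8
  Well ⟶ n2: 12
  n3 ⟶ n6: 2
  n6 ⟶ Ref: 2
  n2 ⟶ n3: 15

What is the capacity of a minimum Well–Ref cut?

20

Augment Well→n1→n4→n5→Ref: bottleneck 2, flow now 2.
Augment Well→n1→n4→n6→Ref: bottleneck 2, flow now 4.
Augment Well→n1→n4→n7→Ref: bottleneck 4, flow now 8.
Augment Well→n2→n3→n5→Ref: bottleneck 6, flow now 14.
Augment Well→n2→n3→n7→Ref: bottleneck 6, flow now 20.
No augmenting path remains; maximum flow = 20.
By max-flow min-cut, the minimum cut capacity equals the max flow.
In the residual graph, reachable from Well: {Well, n1}.
Min-cut edges: Well→n2 (12), n1→n4 (8); capacity 12 + 8 = 20.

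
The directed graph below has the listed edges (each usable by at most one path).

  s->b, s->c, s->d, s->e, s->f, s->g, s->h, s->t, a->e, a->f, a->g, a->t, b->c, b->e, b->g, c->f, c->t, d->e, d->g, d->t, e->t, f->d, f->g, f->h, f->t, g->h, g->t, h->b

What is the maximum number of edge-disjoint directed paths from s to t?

6

Assign every edge capacity 1; by Menger, the answer equals the max flow.
Path s→t (+1); total 1.
Path s→c→t (+1); total 2.
Path s→d→t (+1); total 3.
Path s→e→t (+1); total 4.
Path s→f→t (+1); total 5.
Path s→g→t (+1); total 6.
No residual s→t path; max flow = 6.
Certifying cut of size 6: {c→t, d→t, e→t, f→t, g→t, s→t}.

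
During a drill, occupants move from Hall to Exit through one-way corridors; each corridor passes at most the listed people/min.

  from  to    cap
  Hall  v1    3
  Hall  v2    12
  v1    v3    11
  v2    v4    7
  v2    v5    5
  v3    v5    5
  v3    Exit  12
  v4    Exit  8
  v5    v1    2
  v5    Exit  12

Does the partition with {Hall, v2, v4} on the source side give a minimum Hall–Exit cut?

No — its capacity is 16, but the minimum cut has capacity 15.

Given cut capacity: 3 + 5 + 8 = 16.
Augment Hall→v1→v3→Exit: bottleneck 3, flow now 3.
Augment Hall→v2→v4→Exit: bottleneck 7, flow now 10.
Augment Hall→v2→v5→Exit: bottleneck 5, flow now 15.
No augmenting path remains; maximum flow = 15.
In the residual graph, reachable from Hall: {Hall}.
Min-cut edges: Hall→v1 (3), Hall→v2 (12); capacity 3 + 12 = 15.
Cut capacity 16 exceeds the max flow 15, so it is not minimum.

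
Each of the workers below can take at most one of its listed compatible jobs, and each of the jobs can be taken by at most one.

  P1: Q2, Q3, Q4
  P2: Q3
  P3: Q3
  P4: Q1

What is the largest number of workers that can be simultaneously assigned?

3

Unit-capacity flow: source→left, listed edges, right→sink; max matching = max flow.
Augmenting path P1→Q2 (+1); matched 1.
Augmenting path P2→Q3 (+1); matched 2.
Augmenting path P4→Q1 (+1); matched 3.
No augmenting path remains; maximum matching = 3.
König certificate: {P1, P4, Q3} is a vertex cover of size 3 (every listed pair touches it), so no matching can be larger.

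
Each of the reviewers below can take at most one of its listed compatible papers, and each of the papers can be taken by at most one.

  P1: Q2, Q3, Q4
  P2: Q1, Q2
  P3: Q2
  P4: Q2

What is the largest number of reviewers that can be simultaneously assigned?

3

Unit-capacity flow: source→left, listed edges, right→sink; max matching = max flow.
Augmenting path P1→Q2 (+1); matched 1.
Augmenting path P2→Q1 (+1); matched 2.
Augmenting path P3→Q2→P1→Q3 (+1); matched 3.
No augmenting path remains; maximum matching = 3.
König certificate: {P1, P2, Q2} is a vertex cover of size 3 (every listed pair touches it), so no matching can be larger.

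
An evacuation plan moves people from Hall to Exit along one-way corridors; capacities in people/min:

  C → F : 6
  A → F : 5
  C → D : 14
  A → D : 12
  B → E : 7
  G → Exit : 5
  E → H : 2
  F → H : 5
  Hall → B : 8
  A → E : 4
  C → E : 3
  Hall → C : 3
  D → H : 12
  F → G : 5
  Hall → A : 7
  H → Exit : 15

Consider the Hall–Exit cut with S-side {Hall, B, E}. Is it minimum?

Yes — it is a minimum cut (capacity 12).

Given cut capacity: 7 + 3 + 2 = 12.
Augment Hall→A→D→H→Exit: bottleneck 7, flow now 7.
Augment Hall→B→E→H→Exit: bottleneck 2, flow now 9.
Augment Hall→C→D→H→Exit: bottleneck 3, flow now 12.
No augmenting path remains; maximum flow = 12.
Cut capacity 12 equals the max flow, so it is a minimum cut.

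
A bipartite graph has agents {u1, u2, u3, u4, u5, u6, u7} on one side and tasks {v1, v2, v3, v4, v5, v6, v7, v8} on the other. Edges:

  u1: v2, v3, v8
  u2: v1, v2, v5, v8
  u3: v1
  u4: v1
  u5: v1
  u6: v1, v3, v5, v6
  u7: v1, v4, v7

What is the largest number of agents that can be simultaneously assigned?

5

Unit-capacity flow: source→left, listed edges, right→sink; max matching = max flow.
Augmenting path u1→v2 (+1); matched 1.
Augmenting path u2→v1 (+1); matched 2.
Augmenting path u6→v3 (+1); matched 3.
Augmenting path u7→v4 (+1); matched 4.
Augmenting path u3→v1→u2→v5 (+1); matched 5.
No augmenting path remains; maximum matching = 5.
König certificate: {u1, u2, u6, u7, v1} is a vertex cover of size 5 (every listed pair touches it), so no matching can be larger.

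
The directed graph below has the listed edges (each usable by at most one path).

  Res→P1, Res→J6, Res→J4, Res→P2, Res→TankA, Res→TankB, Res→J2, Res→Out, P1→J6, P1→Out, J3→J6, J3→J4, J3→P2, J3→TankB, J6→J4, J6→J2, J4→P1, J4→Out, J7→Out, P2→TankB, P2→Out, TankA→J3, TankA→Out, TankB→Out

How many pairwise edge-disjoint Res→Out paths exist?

Assign every edge capacity 1; by Menger, the answer equals the max flow.
Path Res→Out (+1); total 1.
Path Res→P1→Out (+1); total 2.
Path Res→J4→Out (+1); total 3.
Path Res→P2→Out (+1); total 4.
Path Res→TankA→Out (+1); total 5.
Path Res→TankB→Out (+1); total 6.
No residual Res→Out path; max flow = 6.
Certifying cut of size 6: {J4→Out, P1→Out, Res→Out, Res→P2, Res→TankA, Res→TankB}.

6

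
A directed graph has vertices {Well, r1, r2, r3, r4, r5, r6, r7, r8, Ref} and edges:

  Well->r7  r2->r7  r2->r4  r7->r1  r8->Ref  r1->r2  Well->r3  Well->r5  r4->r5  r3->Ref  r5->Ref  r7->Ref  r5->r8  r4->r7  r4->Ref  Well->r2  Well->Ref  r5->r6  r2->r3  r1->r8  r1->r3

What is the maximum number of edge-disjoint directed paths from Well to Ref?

Assign every edge capacity 1; by Menger, the answer equals the max flow.
Path Well→Ref (+1); total 1.
Path Well→r3→Ref (+1); total 2.
Path Well→r5→Ref (+1); total 3.
Path Well→r7→Ref (+1); total 4.
Path Well→r2→r4→Ref (+1); total 5.
No residual Well→Ref path; max flow = 5.
Certifying cut of size 5: {Well→Ref, Well→r2, Well→r3, Well→r5, Well→r7}.

5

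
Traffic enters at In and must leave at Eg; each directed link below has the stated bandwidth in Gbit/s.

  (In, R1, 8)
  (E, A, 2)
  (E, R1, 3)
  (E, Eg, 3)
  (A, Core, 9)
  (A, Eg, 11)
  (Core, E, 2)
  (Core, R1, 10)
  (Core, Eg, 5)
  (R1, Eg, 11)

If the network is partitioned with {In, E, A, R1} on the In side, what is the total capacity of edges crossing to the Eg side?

Edges leaving {In, E, A, R1}: E→Eg (3), A→Core (9), A→Eg (11), R1→Eg (11).
Cut capacity = 3 + 9 + 11 + 11 = 34.

34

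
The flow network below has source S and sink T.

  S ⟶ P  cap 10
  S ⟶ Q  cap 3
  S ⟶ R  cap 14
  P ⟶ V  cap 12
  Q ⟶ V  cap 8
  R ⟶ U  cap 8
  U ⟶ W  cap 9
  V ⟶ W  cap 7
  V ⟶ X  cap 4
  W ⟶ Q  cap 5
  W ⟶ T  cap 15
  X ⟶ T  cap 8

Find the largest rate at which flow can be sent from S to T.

Augment S→P→V→W→T: bottleneck 7, flow now 7.
Augment S→P→V→X→T: bottleneck 3, flow now 10.
Augment S→Q→V→X→T: bottleneck 1, flow now 11.
Augment S→R→U→W→T: bottleneck 8, flow now 19.
No augmenting path remains; maximum flow = 19.
In the residual graph, reachable from S: {S, P, Q, R, V}.
Min-cut edges: R→U (8), V→W (7), V→X (4); capacity 8 + 7 + 4 = 19.
This cut is saturated, so no flow can exceed 19.

19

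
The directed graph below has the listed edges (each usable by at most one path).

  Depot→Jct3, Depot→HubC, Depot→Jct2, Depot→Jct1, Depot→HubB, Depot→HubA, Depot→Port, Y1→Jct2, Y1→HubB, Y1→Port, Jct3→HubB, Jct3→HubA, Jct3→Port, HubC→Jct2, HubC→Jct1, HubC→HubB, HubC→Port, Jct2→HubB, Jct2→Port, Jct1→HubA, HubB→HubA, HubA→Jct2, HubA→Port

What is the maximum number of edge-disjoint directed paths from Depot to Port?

5

Assign every edge capacity 1; by Menger, the answer equals the max flow.
Path Depot→Port (+1); total 1.
Path Depot→Jct3→Port (+1); total 2.
Path Depot→HubC→Port (+1); total 3.
Path Depot→Jct2→Port (+1); total 4.
Path Depot→HubA→Port (+1); total 5.
No residual Depot→Port path; max flow = 5.
Certifying cut of size 5: {Depot→HubC, Depot→Jct3, Depot→Port, HubA→Port, Jct2→Port}.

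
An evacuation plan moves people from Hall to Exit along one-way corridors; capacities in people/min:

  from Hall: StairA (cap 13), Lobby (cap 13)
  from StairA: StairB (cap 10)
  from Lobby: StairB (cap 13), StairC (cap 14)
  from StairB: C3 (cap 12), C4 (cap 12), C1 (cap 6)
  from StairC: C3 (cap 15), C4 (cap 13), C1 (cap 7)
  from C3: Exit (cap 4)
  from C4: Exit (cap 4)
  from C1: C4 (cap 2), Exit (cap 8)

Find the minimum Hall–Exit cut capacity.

16

Augment Hall→StairA→StairB→C3→Exit: bottleneck 4, flow now 4.
Augment Hall→StairA→StairB→C4→Exit: bottleneck 4, flow now 8.
Augment Hall→StairA→StairB→C1→Exit: bottleneck 2, flow now 10.
Augment Hall→Lobby→StairB→C1→Exit: bottleneck 4, flow now 14.
Augment Hall→Lobby→StairC→C1→Exit: bottleneck 2, flow now 16.
No augmenting path remains; maximum flow = 16.
By max-flow min-cut, the minimum cut capacity equals the max flow.
In the residual graph, reachable from Hall: {Hall, StairA, Lobby, StairB, StairC, C3, C4, C1}.
Min-cut edges: C3→Exit (4), C4→Exit (4), C1→Exit (8); capacity 4 + 4 + 8 = 16.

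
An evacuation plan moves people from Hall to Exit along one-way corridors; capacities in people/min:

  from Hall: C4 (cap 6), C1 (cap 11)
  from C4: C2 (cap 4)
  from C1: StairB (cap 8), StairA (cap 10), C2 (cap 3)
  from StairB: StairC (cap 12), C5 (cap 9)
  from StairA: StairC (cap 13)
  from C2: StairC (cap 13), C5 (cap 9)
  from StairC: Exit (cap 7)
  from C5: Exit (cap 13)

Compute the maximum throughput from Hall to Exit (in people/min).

Augment Hall→C4→C2→StairC→Exit: bottleneck 4, flow now 4.
Augment Hall→C1→StairB→StairC→Exit: bottleneck 3, flow now 7.
Augment Hall→C1→StairB→C5→Exit: bottleneck 5, flow now 12.
Augment Hall→C1→C2→C5→Exit: bottleneck 3, flow now 15.
No augmenting path remains; maximum flow = 15.
In the residual graph, reachable from Hall: {Hall, C4}.
Min-cut edges: Hall→C1 (11), C4→C2 (4); capacity 11 + 4 = 15.
This cut is saturated, so no flow can exceed 15.

15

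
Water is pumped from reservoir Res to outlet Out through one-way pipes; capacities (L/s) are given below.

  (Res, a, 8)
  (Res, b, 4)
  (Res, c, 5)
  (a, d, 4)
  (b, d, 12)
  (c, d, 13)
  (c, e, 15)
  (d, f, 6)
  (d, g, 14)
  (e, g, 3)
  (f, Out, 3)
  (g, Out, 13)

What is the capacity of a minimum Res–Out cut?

Augment Res→a→d→f→Out: bottleneck 3, flow now 3.
Augment Res→a→d→g→Out: bottleneck 1, flow now 4.
Augment Res→b→d→g→Out: bottleneck 4, flow now 8.
Augment Res→c→d→g→Out: bottleneck 5, flow now 13.
No augmenting path remains; maximum flow = 13.
By max-flow min-cut, the minimum cut capacity equals the max flow.
In the residual graph, reachable from Res: {Res, a}.
Min-cut edges: Res→b (4), Res→c (5), a→d (4); capacity 4 + 5 + 4 = 13.

13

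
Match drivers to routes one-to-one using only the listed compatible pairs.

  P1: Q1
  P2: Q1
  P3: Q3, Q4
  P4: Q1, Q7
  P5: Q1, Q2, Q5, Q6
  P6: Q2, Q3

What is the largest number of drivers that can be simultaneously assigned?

5

Unit-capacity flow: source→left, listed edges, right→sink; max matching = max flow.
Augmenting path P1→Q1 (+1); matched 1.
Augmenting path P3→Q3 (+1); matched 2.
Augmenting path P4→Q7 (+1); matched 3.
Augmenting path P5→Q2 (+1); matched 4.
Augmenting path P6→Q2→P5→Q5 (+1); matched 5.
No augmenting path remains; maximum matching = 5.
König certificate: {P3, P4, P5, P6, Q1} is a vertex cover of size 5 (every listed pair touches it), so no matching can be larger.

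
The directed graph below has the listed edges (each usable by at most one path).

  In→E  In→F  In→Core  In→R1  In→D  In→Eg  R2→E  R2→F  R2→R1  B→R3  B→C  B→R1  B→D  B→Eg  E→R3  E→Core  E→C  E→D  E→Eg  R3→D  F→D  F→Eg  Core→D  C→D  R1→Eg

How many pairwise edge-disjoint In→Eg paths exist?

4

Assign every edge capacity 1; by Menger, the answer equals the max flow.
Path In→Eg (+1); total 1.
Path In→E→Eg (+1); total 2.
Path In→F→Eg (+1); total 3.
Path In→R1→Eg (+1); total 4.
No residual In→Eg path; max flow = 4.
Certifying cut of size 4: {In→E, In→Eg, In→F, In→R1}.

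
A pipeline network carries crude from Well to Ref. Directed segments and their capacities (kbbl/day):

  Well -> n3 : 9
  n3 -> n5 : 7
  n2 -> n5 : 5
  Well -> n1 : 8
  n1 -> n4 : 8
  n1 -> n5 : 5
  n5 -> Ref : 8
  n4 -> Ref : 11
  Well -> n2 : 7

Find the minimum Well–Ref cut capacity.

Augment Well→n1→n4→Ref: bottleneck 8, flow now 8.
Augment Well→n2→n5→Ref: bottleneck 5, flow now 13.
Augment Well→n3→n5→Ref: bottleneck 3, flow now 16.
No augmenting path remains; maximum flow = 16.
By max-flow min-cut, the minimum cut capacity equals the max flow.
In the residual graph, reachable from Well: {Well, n2, n3, n5}.
Min-cut edges: Well→n1 (8), n5→Ref (8); capacity 8 + 8 = 16.

16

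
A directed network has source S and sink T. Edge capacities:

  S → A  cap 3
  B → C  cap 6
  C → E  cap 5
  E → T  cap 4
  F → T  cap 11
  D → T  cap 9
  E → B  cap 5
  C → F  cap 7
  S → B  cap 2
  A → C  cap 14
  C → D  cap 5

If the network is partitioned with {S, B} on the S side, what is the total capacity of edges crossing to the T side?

9

Edges leaving {S, B}: S→A (3), B→C (6).
Cut capacity = 3 + 6 = 9.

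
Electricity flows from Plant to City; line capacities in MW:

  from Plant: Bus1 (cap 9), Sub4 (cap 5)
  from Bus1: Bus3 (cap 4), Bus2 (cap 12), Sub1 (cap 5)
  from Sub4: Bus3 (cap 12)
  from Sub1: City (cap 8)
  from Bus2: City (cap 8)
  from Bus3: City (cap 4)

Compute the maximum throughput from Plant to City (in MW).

Augment Plant→Bus1→Sub1→City: bottleneck 5, flow now 5.
Augment Plant→Bus1→Bus2→City: bottleneck 4, flow now 9.
Augment Plant→Sub4→Bus3→City: bottleneck 4, flow now 13.
No augmenting path remains; maximum flow = 13.
In the residual graph, reachable from Plant: {Plant, Sub4, Bus3}.
Min-cut edges: Plant→Bus1 (9), Bus3→City (4); capacity 9 + 4 = 13.
This cut is saturated, so no flow can exceed 13.

13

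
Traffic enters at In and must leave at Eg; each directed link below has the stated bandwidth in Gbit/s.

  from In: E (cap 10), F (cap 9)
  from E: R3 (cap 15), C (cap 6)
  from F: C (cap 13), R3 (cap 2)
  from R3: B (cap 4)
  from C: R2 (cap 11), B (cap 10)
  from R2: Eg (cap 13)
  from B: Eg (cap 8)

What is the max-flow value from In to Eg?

Augment In→E→R3→B→Eg: bottleneck 4, flow now 4.
Augment In→E→C→R2→Eg: bottleneck 6, flow now 10.
Augment In→F→C→R2→Eg: bottleneck 5, flow now 15.
Augment In→F→C→B→Eg: bottleneck 4, flow now 19.
No augmenting path remains; maximum flow = 19.
In the residual graph, reachable from In: {In}.
Min-cut edges: In→E (10), In→F (9); capacity 10 + 9 = 19.
This cut is saturated, so no flow can exceed 19.

19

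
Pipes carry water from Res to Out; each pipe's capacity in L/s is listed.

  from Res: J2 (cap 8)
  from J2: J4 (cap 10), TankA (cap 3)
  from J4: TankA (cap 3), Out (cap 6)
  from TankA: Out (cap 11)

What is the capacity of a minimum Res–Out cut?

8

Augment Res→J2→J4→Out: bottleneck 6, flow now 6.
Augment Res→J2→TankA→Out: bottleneck 2, flow now 8.
No augmenting path remains; maximum flow = 8.
By max-flow min-cut, the minimum cut capacity equals the max flow.
In the residual graph, reachable from Res: {Res}.
Min-cut edges: Res→J2 (8); capacity 8 = 8.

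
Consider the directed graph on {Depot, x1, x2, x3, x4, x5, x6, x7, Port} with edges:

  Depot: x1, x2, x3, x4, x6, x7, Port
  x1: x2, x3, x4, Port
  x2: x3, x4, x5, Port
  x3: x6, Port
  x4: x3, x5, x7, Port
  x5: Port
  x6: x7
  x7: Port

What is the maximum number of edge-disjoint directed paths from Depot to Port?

Assign every edge capacity 1; by Menger, the answer equals the max flow.
Path Depot→Port (+1); total 1.
Path Depot→x1→Port (+1); total 2.
Path Depot→x2→Port (+1); total 3.
Path Depot→x3→Port (+1); total 4.
Path Depot→x4→Port (+1); total 5.
Path Depot→x7→Port (+1); total 6.
No residual Depot→Port path; max flow = 6.
Certifying cut of size 6: {Depot→Port, Depot→x1, Depot→x2, Depot→x3, Depot→x4, x7→Port}.

6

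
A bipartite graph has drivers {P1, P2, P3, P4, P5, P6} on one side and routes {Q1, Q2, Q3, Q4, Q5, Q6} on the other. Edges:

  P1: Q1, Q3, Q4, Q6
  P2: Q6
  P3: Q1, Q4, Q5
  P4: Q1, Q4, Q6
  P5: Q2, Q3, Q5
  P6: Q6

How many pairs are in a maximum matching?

Unit-capacity flow: source→left, listed edges, right→sink; max matching = max flow.
Augmenting path P1→Q1 (+1); matched 1.
Augmenting path P2→Q6 (+1); matched 2.
Augmenting path P3→Q4 (+1); matched 3.
Augmenting path P5→Q2 (+1); matched 4.
Augmenting path P4→Q1→P1→Q3 (+1); matched 5.
No augmenting path remains; maximum matching = 5.
König certificate: {P1, P3, P4, P5, Q6} is a vertex cover of size 5 (every listed pair touches it), so no matching can be larger.

5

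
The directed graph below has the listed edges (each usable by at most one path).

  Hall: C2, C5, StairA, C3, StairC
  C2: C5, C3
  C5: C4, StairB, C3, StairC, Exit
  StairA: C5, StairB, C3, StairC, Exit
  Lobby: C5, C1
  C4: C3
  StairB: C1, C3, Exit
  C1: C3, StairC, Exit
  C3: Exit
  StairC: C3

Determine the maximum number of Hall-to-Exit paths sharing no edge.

Assign every edge capacity 1; by Menger, the answer equals the max flow.
Path Hall→C5→Exit (+1); total 1.
Path Hall→StairA→Exit (+1); total 2.
Path Hall→C3→Exit (+1); total 3.
Path Hall→C2→C5→StairB→Exit (+1); total 4.
No residual Hall→Exit path; max flow = 4.
Certifying cut of size 4: {C3→Exit, Hall→C2, Hall→C5, Hall→StairA}.

4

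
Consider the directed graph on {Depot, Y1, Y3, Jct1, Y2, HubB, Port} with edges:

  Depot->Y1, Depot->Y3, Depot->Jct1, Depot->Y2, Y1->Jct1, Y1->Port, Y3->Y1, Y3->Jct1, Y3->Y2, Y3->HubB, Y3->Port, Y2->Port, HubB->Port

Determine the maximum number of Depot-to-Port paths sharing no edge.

3

Assign every edge capacity 1; by Menger, the answer equals the max flow.
Path Depot→Y1→Port (+1); total 1.
Path Depot→Y3→Port (+1); total 2.
Path Depot→Y2→Port (+1); total 3.
No residual Depot→Port path; max flow = 3.
Certifying cut of size 3: {Depot→Y1, Depot→Y2, Depot→Y3}.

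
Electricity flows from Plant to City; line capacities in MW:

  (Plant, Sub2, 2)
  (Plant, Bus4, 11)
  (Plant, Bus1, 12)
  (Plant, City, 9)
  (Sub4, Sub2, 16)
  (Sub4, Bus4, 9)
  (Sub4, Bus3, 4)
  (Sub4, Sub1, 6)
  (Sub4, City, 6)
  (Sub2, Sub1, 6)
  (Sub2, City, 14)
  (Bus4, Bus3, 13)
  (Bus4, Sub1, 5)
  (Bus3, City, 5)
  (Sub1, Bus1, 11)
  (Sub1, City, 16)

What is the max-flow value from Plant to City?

Augment Plant→City: bottleneck 9, flow now 9.
Augment Plant→Sub2→City: bottleneck 2, flow now 11.
Augment Plant→Bus4→Bus3→City: bottleneck 5, flow now 16.
Augment Plant→Bus4→Sub1→City: bottleneck 5, flow now 21.
No augmenting path remains; maximum flow = 21.
In the residual graph, reachable from Plant: {Plant, Bus4, Bus3, Bus1}.
Min-cut edges: Plant→Sub2 (2), Plant→City (9), Bus4→Sub1 (5), Bus3→City (5); capacity 2 + 9 + 5 + 5 = 21.
This cut is saturated, so no flow can exceed 21.

21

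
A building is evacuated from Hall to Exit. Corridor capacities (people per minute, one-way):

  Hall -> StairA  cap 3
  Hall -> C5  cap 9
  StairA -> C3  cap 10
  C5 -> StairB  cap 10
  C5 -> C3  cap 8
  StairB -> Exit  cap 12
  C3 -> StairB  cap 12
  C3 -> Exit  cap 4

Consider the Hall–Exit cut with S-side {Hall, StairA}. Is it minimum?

Given cut capacity: 9 + 10 = 19.
Augment Hall→StairA→C3→Exit: bottleneck 3, flow now 3.
Augment Hall→C5→StairB→Exit: bottleneck 9, flow now 12.
No augmenting path remains; maximum flow = 12.
In the residual graph, reachable from Hall: {Hall}.
Min-cut edges: Hall→StairA (3), Hall→C5 (9); capacity 3 + 9 = 12.
Cut capacity 19 exceeds the max flow 12, so it is not minimum.

No — its capacity is 19, but the minimum cut has capacity 12.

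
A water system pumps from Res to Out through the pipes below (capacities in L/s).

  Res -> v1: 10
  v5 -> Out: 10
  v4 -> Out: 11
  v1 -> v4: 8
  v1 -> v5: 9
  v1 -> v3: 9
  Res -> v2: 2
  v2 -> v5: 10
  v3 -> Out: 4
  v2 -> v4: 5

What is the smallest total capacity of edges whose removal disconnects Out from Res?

12

Augment Res→v1→v3→Out: bottleneck 4, flow now 4.
Augment Res→v1→v4→Out: bottleneck 6, flow now 10.
Augment Res→v2→v4→Out: bottleneck 2, flow now 12.
No augmenting path remains; maximum flow = 12.
By max-flow min-cut, the minimum cut capacity equals the max flow.
In the residual graph, reachable from Res: {Res}.
Min-cut edges: Res→v1 (10), Res→v2 (2); capacity 10 + 2 = 12.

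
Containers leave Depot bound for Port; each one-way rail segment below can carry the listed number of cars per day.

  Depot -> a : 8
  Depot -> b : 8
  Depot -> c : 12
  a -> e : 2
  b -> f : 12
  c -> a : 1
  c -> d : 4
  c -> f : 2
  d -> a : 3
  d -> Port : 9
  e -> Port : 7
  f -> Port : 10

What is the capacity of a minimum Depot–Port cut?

Augment Depot→a→e→Port: bottleneck 2, flow now 2.
Augment Depot→b→f→Port: bottleneck 8, flow now 10.
Augment Depot→c→d→Port: bottleneck 4, flow now 14.
Augment Depot→c→f→Port: bottleneck 2, flow now 16.
No augmenting path remains; maximum flow = 16.
By max-flow min-cut, the minimum cut capacity equals the max flow.
In the residual graph, reachable from Depot: {Depot, a, c}.
Min-cut edges: Depot→b (8), a→e (2), c→d (4), c→f (2); capacity 8 + 2 + 4 + 2 = 16.

16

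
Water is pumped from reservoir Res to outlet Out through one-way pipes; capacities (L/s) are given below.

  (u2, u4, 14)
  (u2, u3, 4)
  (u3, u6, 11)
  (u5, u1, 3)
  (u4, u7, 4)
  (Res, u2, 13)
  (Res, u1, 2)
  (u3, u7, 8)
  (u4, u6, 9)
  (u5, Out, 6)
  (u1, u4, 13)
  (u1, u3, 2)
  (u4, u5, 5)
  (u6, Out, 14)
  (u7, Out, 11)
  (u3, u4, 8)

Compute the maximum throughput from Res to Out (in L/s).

15

Augment Res→u1→u3→u6→Out: bottleneck 2, flow now 2.
Augment Res→u2→u3→u6→Out: bottleneck 4, flow now 6.
Augment Res→u2→u4→u5→Out: bottleneck 5, flow now 11.
Augment Res→u2→u4→u6→Out: bottleneck 4, flow now 15.
No augmenting path remains; maximum flow = 15.
In the residual graph, reachable from Res: {Res}.
Min-cut edges: Res→u1 (2), Res→u2 (13); capacity 2 + 13 = 15.
This cut is saturated, so no flow can exceed 15.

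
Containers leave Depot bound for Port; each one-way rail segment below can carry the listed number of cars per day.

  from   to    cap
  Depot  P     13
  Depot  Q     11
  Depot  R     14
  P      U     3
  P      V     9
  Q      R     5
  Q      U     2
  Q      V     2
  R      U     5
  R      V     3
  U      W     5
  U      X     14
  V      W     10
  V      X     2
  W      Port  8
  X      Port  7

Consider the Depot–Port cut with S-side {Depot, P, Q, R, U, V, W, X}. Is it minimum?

Given cut capacity: 8 + 7 = 15.
Augment Depot→P→U→W→Port: bottleneck 3, flow now 3.
Augment Depot→P→V→W→Port: bottleneck 5, flow now 8.
Augment Depot→P→V→X→Port: bottleneck 2, flow now 10.
Augment Depot→Q→U→X→Port: bottleneck 2, flow now 12.
Augment Depot→R→U→X→Port: bottleneck 3, flow now 15.
No augmenting path remains; maximum flow = 15.
Cut capacity 15 equals the max flow, so it is a minimum cut.

Yes — it is a minimum cut (capacity 15).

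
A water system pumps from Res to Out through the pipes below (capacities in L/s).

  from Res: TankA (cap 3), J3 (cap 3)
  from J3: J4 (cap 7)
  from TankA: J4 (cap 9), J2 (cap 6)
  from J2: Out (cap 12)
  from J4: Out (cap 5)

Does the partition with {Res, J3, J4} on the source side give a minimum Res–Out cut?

No — its capacity is 8, but the minimum cut has capacity 6.

Given cut capacity: 3 + 5 = 8.
Augment Res→J3→J4→Out: bottleneck 3, flow now 3.
Augment Res→TankA→J2→Out: bottleneck 3, flow now 6.
No augmenting path remains; maximum flow = 6.
In the residual graph, reachable from Res: {Res}.
Min-cut edges: Res→J3 (3), Res→TankA (3); capacity 3 + 3 = 6.
Cut capacity 8 exceeds the max flow 6, so it is not minimum.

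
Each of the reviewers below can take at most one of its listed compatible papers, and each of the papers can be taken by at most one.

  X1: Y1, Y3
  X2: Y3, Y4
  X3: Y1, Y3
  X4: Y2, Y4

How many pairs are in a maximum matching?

Unit-capacity flow: source→left, listed edges, right→sink; max matching = max flow.
Augmenting path X1→Y1 (+1); matched 1.
Augmenting path X2→Y3 (+1); matched 2.
Augmenting path X4→Y2 (+1); matched 3.
Augmenting path X3→Y3→X2→Y4 (+1); matched 4.
No augmenting path remains; maximum matching = 4.
König certificate: {X1, X2, X3, X4} is a vertex cover of size 4 (every listed pair touches it), so no matching can be larger.

4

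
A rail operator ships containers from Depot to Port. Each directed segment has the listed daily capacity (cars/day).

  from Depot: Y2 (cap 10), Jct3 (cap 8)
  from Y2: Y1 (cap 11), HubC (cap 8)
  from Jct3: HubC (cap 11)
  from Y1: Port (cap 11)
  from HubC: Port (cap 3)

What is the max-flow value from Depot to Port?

Augment Depot→Y2→Y1→Port: bottleneck 10, flow now 10.
Augment Depot→Jct3→HubC→Port: bottleneck 3, flow now 13.
No augmenting path remains; maximum flow = 13.
In the residual graph, reachable from Depot: {Depot, Jct3, HubC}.
Min-cut edges: Depot→Y2 (10), HubC→Port (3); capacity 10 + 3 = 13.
This cut is saturated, so no flow can exceed 13.

13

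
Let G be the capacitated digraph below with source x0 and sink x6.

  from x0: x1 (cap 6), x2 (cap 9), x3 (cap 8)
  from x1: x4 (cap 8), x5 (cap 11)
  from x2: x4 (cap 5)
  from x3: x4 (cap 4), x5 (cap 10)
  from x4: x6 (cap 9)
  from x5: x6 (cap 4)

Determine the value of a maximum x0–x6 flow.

13

Augment x0→x1→x4→x6: bottleneck 6, flow now 6.
Augment x0→x2→x4→x6: bottleneck 3, flow now 9.
Augment x0→x3→x5→x6: bottleneck 4, flow now 13.
No augmenting path remains; maximum flow = 13.
In the residual graph, reachable from x0: {x0, x1, x2, x3, x4, x5}.
Min-cut edges: x4→x6 (9), x5→x6 (4); capacity 9 + 4 = 13.
This cut is saturated, so no flow can exceed 13.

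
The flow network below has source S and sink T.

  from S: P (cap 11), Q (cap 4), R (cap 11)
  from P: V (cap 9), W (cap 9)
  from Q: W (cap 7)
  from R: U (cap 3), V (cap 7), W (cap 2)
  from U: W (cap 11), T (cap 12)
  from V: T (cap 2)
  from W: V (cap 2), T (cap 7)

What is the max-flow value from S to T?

Augment S→P→V→T: bottleneck 2, flow now 2.
Augment S→P→W→T: bottleneck 7, flow now 9.
Augment S→R→U→T: bottleneck 3, flow now 12.
No augmenting path remains; maximum flow = 12.
In the residual graph, reachable from S: {S, P, Q, R, V, W}.
Min-cut edges: R→U (3), V→T (2), W→T (7); capacity 3 + 2 + 7 = 12.
This cut is saturated, so no flow can exceed 12.

12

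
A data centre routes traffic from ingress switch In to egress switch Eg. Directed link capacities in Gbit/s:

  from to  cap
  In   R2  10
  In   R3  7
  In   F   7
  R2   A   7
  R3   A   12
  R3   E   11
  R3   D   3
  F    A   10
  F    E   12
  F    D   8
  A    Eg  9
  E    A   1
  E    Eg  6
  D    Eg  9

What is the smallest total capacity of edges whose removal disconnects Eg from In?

Augment In→R2→A→Eg: bottleneck 7, flow now 7.
Augment In→R3→A→Eg: bottleneck 2, flow now 9.
Augment In→R3→E→Eg: bottleneck 5, flow now 14.
Augment In→F→E→Eg: bottleneck 1, flow now 15.
Augment In→F→D→Eg: bottleneck 6, flow now 21.
No augmenting path remains; maximum flow = 21.
By max-flow min-cut, the minimum cut capacity equals the max flow.
In the residual graph, reachable from In: {In, R2}.
Min-cut edges: In→R3 (7), In→F (7), R2→A (7); capacity 7 + 7 + 7 = 21.

21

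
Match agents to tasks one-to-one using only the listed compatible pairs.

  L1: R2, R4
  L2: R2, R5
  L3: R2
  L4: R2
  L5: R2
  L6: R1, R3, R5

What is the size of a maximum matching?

Unit-capacity flow: source→left, listed edges, right→sink; max matching = max flow.
Augmenting path L1→R2 (+1); matched 1.
Augmenting path L2→R5 (+1); matched 2.
Augmenting path L6→R1 (+1); matched 3.
Augmenting path L3→R2→L1→R4 (+1); matched 4.
No augmenting path remains; maximum matching = 4.
König certificate: {L1, L2, L6, R2} is a vertex cover of size 4 (every listed pair touches it), so no matching can be larger.

4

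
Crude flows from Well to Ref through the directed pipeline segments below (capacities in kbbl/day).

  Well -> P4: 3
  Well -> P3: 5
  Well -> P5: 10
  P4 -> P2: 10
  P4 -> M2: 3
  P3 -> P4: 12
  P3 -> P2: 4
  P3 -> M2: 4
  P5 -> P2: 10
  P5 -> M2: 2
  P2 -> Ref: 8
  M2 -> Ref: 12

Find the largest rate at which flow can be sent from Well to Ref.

17

Augment Well→P4→P2→Ref: bottleneck 3, flow now 3.
Augment Well→P3→P2→Ref: bottleneck 4, flow now 7.
Augment Well→P3→M2→Ref: bottleneck 1, flow now 8.
Augment Well→P5→P2→Ref: bottleneck 1, flow now 9.
Augment Well→P5→M2→Ref: bottleneck 2, flow now 11.
Augment Well→P5→P2→P4→M2→Ref: bottleneck 3, flow now 14. (uses reverse residual edge)
Augment Well→P5→P2→P3→M2→Ref: bottleneck 3, flow now 17. (uses reverse residual edge)
No augmenting path remains; maximum flow = 17.
In the residual graph, reachable from Well: {Well, P4, P3, P5, P2}.
Min-cut edges: P4→M2 (3), P3→M2 (4), P5→M2 (2), P2→Ref (8); capacity 3 + 4 + 2 + 8 = 17.
This cut is saturated, so no flow can exceed 17.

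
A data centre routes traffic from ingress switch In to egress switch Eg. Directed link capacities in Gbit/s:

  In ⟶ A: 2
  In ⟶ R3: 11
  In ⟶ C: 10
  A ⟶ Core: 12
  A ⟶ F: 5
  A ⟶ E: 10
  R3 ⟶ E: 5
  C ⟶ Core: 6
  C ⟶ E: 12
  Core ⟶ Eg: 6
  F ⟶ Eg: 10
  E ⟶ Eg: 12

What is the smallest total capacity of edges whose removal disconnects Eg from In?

17

Augment In→A→Core→Eg: bottleneck 2, flow now 2.
Augment In→R3→E→Eg: bottleneck 5, flow now 7.
Augment In→C→Core→Eg: bottleneck 4, flow now 11.
Augment In→C→E→Eg: bottleneck 6, flow now 17.
No augmenting path remains; maximum flow = 17.
By max-flow min-cut, the minimum cut capacity equals the max flow.
In the residual graph, reachable from In: {In, R3}.
Min-cut edges: In→A (2), In→C (10), R3→E (5); capacity 2 + 10 + 5 = 17.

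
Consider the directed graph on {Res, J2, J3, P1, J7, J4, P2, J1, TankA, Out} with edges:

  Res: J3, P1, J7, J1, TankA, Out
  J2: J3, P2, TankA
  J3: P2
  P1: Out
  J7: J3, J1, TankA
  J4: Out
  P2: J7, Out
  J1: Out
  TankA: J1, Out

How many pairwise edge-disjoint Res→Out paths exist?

Assign every edge capacity 1; by Menger, the answer equals the max flow.
Path Res→Out (+1); total 1.
Path Res→P1→Out (+1); total 2.
Path Res→J1→Out (+1); total 3.
Path Res→TankA→Out (+1); total 4.
Path Res→J3→P2→Out (+1); total 5.
No residual Res→Out path; max flow = 5.
Certifying cut of size 5: {J1→Out, J3→P2, Res→Out, Res→P1, TankA→Out}.

5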